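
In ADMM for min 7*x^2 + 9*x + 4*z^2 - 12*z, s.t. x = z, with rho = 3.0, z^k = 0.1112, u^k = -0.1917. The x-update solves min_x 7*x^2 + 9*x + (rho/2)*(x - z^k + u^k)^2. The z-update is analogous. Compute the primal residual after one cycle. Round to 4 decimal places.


ADMM iteration with rho = 3.0, z^k = 0.1112, u^k = -0.1917
Step 1: x-update.
Minimize 7*x^2 + 9*x + (3.0/2)*(x - 0.1112 - 0.1917)^2
FOC: (2*7 + 3.0)*x = -9 + 3.0*(0.1112 + 0.1917)
x^{k+1} = -0.476
Step 2: z-update.
Minimize 4*z^2 - 12*z + (3.0/2)*(-0.476 - z - 0.1917)^2
FOC: (2*4 + 3.0)*z = 12 + 3.0*(-0.476 - 0.1917)
z^{k+1} = 0.9088
Step 3: u-update.
u^{k+1} = -0.1917 - 0.476 - 0.9088 = -1.5765
Step 4: Primal residual = |-0.476 - 0.9088| = 1.3848


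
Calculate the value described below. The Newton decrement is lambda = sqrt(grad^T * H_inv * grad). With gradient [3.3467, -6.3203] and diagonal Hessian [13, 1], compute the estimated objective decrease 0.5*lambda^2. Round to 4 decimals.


Step 1: H is diagonal, so H^(-1) * g = [0.2574, -6.3203].
Step 2: g^T H^(-1) g = sum_i g_i^2 / H_ii
  = (3.3467)^2/13 + (-6.3203)^2/1
  = 0.8616 + 39.9462 = 40.8078
Step 3: Objective decrease = 0.5 * g^T H^(-1) g = 20.4039


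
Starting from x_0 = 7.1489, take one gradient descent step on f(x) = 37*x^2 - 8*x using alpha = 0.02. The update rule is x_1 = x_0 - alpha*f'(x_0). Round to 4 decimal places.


We compute the gradient at x_0 and apply the update.
f'(x) = 74*x - 8
f'(7.1489) = 74*7.1489 - 8 = 521.0186
x_1 = 7.1489 - 0.02*521.0186 = -3.2715


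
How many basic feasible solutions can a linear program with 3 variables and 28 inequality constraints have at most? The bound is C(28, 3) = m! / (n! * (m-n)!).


Each vertex corresponds to some choice of n active constraints out of m, so the number of vertices is at most C(m, n) = m! / (n!(m-n)!).
m = 28, n = 3
Numerator: 28 * 27 * 26
Denominator: 3! = 6
C(28, 3) = 3276


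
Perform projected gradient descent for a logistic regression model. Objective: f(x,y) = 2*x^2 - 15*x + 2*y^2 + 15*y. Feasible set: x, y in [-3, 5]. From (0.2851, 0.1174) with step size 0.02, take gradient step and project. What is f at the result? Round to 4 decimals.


Step 1: Compute gradient at (0.2851, 0.1174).
grad_x = 2*2*0.2851 - 15 = -13.8596
grad_y = 2*2*0.1174 + 15 = 15.4696
Step 2: Gradient step.
x_raw = 0.2851 - 0.02*-13.8596 = 0.5623
y_raw = 0.1174 - 0.02*15.4696 = -0.192
Step 3: Project onto [-3, 5].
x_proj = clip(0.5623) = 0.5623
y_proj = clip(-0.192) = -0.192
Step 4: Evaluate f.
f(0.5623, -0.192) = -10.6082


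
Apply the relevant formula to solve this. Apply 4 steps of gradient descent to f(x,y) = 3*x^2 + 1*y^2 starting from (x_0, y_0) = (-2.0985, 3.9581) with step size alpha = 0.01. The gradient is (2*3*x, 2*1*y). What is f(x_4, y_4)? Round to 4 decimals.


Gradient descent on f(x,y) = 3*x^2 + 1*y^2.
Starting point: (-2.0985, 3.9581), alpha = 0.01
Step 1: grad_x = 2*3*-2.0985 = -12.591, grad_y = 2*1*3.9581 = 7.9162
  x_1 = -2.0985 - 0.01*-12.591 = -1.9726
  y_1 = 3.9581 - 0.01*7.9162 = 3.8789
Step 2: grad_x = 2*3*-1.9726 = -11.8355, grad_y = 2*1*3.8789 = 7.7579
  x_2 = -1.9726 - 0.01*-11.8355 = -1.8542
  y_2 = 3.8789 - 0.01*7.7579 = 3.8014
Step 3: grad_x = 2*3*-1.8542 = -11.1254, grad_y = 2*1*3.8014 = 7.6027
  x_3 = -1.8542 - 0.01*-11.1254 = -1.743
  y_3 = 3.8014 - 0.01*7.6027 = 3.7253
Step 4: grad_x = 2*3*-1.743 = -10.4579, grad_y = 2*1*3.7253 = 7.4507
  x_4 = -1.743 - 0.01*-10.4579 = -1.6384
  y_4 = 3.7253 - 0.01*7.4507 = 3.6508
f(-1.6384, 3.6508) = 3*(-1.6384)^2 + 1*3.6508^2 = 21.3816


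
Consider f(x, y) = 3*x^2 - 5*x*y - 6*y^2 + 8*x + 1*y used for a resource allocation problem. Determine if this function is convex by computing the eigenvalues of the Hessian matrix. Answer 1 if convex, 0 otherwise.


The Hessian of f(x,y) = 3*x^2 - 5*x*y - 6*y^2 + 8*x + 1*y is:
H = [[6, -5], [-5, -12]]
Trace = 6 - 12 = -6
Determinant = 6*-12 - (-5)^2 = -97
Discriminant = (-6)^2 - 4*-97 = 424.0
Eigenvalues: lambda_1 = -13.2956, lambda_2 = 7.2956
The function is not convex.

0


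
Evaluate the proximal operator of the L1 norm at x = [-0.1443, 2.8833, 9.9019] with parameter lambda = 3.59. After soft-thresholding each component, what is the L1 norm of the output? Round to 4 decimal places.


Soft-thresholding with lambda = 3.59:
prox(-0.1443) = sign(-0.1443)*max(|-0.1443| - 3.59, 0) = 0.0
prox(2.8833) = sign(2.8833)*max(|2.8833| - 3.59, 0) = 0.0
prox(9.9019) = sign(9.9019)*max(|9.9019| - 3.59, 0) = 6.3119
prox(x) = [0.0, 0.0, 6.3119]
||prox(x)||_1 = 0.0 + 0.0 + 6.3119 = 6.3119


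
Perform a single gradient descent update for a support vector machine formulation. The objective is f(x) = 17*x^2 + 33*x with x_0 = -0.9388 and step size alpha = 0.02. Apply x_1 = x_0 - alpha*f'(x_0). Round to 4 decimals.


We compute the gradient at x_0 and apply the update.
f'(x) = 34*x + 33
f'(-0.9388) = 34*-0.9388 + 33 = 1.0808
x_1 = -0.9388 - 0.02*1.0808 = -0.9604


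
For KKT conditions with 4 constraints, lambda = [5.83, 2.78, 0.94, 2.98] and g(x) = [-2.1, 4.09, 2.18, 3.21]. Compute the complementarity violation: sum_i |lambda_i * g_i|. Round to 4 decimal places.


KKT complementary slackness check:
lambda_1 * g_1 = 5.83 * -2.1 = -12.243
lambda_2 * g_2 = 2.78 * 4.09 = 11.3702
lambda_3 * g_3 = 0.94 * 2.18 = 2.0492
lambda_4 * g_4 = 2.98 * 3.21 = 9.5658
Total violation = 12.243 + 11.3702 + 2.0492 + 9.5658 = 35.2282


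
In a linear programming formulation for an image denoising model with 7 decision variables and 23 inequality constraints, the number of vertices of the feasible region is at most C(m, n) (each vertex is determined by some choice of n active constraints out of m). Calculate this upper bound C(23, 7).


Each vertex corresponds to some choice of n active constraints out of m, so the number of vertices is at most C(m, n) = m! / (n!(m-n)!).
m = 23, n = 7
Numerator: 23 * 22 * 21 * 20 * 19 * 18 * 17
Denominator: 7! = 5040
C(23, 7) = 245157


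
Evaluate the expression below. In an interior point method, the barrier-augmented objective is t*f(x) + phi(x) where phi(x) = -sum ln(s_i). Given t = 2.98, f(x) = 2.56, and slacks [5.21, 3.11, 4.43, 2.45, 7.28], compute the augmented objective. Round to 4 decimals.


Step 1: Compute log-barrier.
ln values: [1.6506, 1.1346, 1.4884, 0.8961, 1.9851]
phi = -(1.6506 + 1.1346 + 1.4884 + 0.8961 + 1.9851) = -7.1548
Step 2: Compute augmented objective.
t*f(x) = 2.98*2.56 = 7.6288
Total = 7.6288 - 7.1548 = 0.474


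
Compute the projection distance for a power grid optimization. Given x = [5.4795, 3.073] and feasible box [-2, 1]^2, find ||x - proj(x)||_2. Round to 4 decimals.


Project each component onto [-2, 1].
clip(5.4795) = 1.0, clip(3.073) = 1.0
Projection = [1.0, 1.0]
Squared diffs: [20.0659, 4.2973]
Distance = sqrt(24.3632) = 4.9359


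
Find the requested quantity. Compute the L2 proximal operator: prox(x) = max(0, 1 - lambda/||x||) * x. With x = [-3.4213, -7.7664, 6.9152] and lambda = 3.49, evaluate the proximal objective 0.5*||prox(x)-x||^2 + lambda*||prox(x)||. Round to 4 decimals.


Step 1: Compute ||x||.
||x|| = 10.9472
Step 2: Compute scaling factor.
scale = max(0, 1 - 3.49/10.9472) = 0.6812
Step 3: prox(x) = [-2.3306, -5.2905, 4.7106]
||prox(x)|| = 7.4572
Step 4: Proximal objective.
0.5*||prox-x||^2 = 6.0901
lambda*||prox|| = 26.0256
Total = 32.1158


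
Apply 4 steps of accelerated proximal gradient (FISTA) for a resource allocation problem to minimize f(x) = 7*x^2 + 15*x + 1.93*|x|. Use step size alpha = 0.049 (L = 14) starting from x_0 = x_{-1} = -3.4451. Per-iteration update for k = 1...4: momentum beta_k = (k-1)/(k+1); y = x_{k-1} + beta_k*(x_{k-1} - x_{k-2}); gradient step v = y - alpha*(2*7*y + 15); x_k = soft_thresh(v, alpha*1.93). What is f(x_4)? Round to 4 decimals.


FISTA on f(x) = 7*x^2 + 15*x + 1.93*|x|
L = 14, alpha = 0.049
Iteration 1: beta = 0.0, y = -3.4451 + 0.0*(-3.4451 + 3.4451) = -3.4451
  grad(y) = -33.2314, v = y - alpha*grad = -1.8168
  prox(v) = soft_thresh(-1.8168, 0.0946) = -1.7222
Iteration 2: beta = 0.3333, y = -1.7222 + 0.3333*(-1.7222 + 3.4451) = -1.1479
  grad(y) = -1.0704, v = y - alpha*grad = -1.0954
  prox(v) = soft_thresh(-1.0954, 0.0946) = -1.0009
Iteration 3: beta = 0.5, y = -1.0009 + 0.5*(-1.0009 + 1.7222) = -0.6402
  grad(y) = 6.0371, v = y - alpha*grad = -0.936
  prox(v) = soft_thresh(-0.936, 0.0946) = -0.8415
Iteration 4: beta = 0.6, y = -0.8415 + 0.6*(-0.8415 + 1.0009) = -0.7458
  grad(y) = 4.5587, v = y - alpha*grad = -0.9692
  prox(v) = soft_thresh(-0.9692, 0.0946) = -0.8746
f(x_4) = 7*(-0.8746)^2 + 15*(-0.8746) + 1.93*|-0.8746| = -6.0766


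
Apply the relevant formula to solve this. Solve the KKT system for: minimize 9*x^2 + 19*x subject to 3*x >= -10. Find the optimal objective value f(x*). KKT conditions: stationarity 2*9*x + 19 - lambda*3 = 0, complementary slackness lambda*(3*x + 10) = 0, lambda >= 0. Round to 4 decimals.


Step 1: Try lambda = 0 (constraint inactive).
Stationarity: 2*9*x + 19 = 0
x* = -19/(2*9) = -19/18 = -1.0556 (rounded; the exact value -19/18 is used below)
Check constraint: 3*-1.0556 = -3.1668 >= -10 -- satisfied.
Step 2: Compute optimal value.
f(x*) = 9*(-19/18)^2 + 19*(-19/18) = -10.0278


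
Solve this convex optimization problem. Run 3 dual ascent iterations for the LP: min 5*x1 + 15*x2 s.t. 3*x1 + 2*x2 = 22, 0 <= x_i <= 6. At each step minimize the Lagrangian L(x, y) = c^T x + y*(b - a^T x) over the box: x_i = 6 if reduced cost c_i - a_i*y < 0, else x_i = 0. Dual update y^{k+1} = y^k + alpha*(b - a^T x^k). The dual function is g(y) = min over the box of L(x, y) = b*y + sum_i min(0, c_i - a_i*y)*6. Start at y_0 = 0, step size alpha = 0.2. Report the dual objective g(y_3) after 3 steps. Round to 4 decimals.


Dual ascent for LP: min 5*x1 + 15*x2, 3*x1 + 2*x2 = 22, 0 <= x_i <= 6
Step 1: y^k = 0.0, reduced costs: (5.0, 15.0)
  x^k = (0.0, 0.0), subgradient = b - a^T x = 22.0
  y^{k+1} = 0.0 + 0.2*22.0 = 4.4
Step 2: y^k = 4.4, reduced costs: (-8.2, 6.2)
  x^k = (6.0, 0.0), subgradient = b - a^T x = 4.0
  y^{k+1} = 4.4 + 0.2*4.0 = 5.2
Step 3: y^k = 5.2, reduced costs: (-10.6, 4.6)
  x^k = (6.0, 0.0), subgradient = b - a^T x = 4.0
  y^{k+1} = 5.2 + 0.2*4.0 = 6.0
Dual objective at y_3 = 6.0: reduced costs (-13.0, 3.0), box minimizer x = (6.0, 0.0)
g(y_3) = b*y + (c1 - a1*y)*x1 + (c2 - a2*y)*x2 = 22*6.0 + (-13.0)*6.0 + 3.0*0.0 = 132.0 - 78.0 + 0.0 = 54.0


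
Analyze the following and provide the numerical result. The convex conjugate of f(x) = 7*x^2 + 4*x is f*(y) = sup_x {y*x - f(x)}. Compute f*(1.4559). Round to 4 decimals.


f*(y) = sup_x {y*x - a*x^2 - b*x} = sup_x {(y-b)*x - a*x^2}
FOC: (y - b) - 2a*x = 0 => x* = (y - b)/(2a)
x* = (1.4559 - 4)/(2*7) = -0.1817
f*(1.4559) = (y-b)^2/(4a) = (1.4559 - 4)^2/(4*7)
= 6.4724/28 = 0.2312


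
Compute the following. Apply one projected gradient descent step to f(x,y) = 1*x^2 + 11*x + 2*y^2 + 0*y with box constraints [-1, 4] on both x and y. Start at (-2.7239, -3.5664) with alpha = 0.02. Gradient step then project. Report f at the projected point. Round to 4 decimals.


Step 1: Compute gradient at (-2.7239, -3.5664).
grad_x = 2*1*-2.7239 + 11 = 5.5522
grad_y = 2*2*-3.5664 + 0 = -14.2656
Step 2: Gradient step.
x_raw = -2.7239 - 0.02*5.5522 = -2.8349
y_raw = -3.5664 - 0.02*-14.2656 = -3.2811
Step 3: Project onto [-1, 4].
x_proj = clip(-2.8349) = -1.0
y_proj = clip(-3.2811) = -1.0
Step 4: Evaluate f.
f(-1.0, -1.0) = -8.0


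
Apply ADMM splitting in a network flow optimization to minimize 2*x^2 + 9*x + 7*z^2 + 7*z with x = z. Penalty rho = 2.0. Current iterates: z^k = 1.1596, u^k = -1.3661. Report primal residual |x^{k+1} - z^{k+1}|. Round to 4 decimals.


ADMM iteration with rho = 2.0, z^k = 1.1596, u^k = -1.3661
Step 1: x-update.
Minimize 2*x^2 + 9*x + (2.0/2)*(x - 1.1596 - 1.3661)^2
FOC: (2*2 + 2.0)*x = -9 + 2.0*(1.1596 + 1.3661)
x^{k+1} = -0.6581
Step 2: z-update.
Minimize 7*z^2 + 7*z + (2.0/2)*(-0.6581 - z - 1.3661)^2
FOC: (2*7 + 2.0)*z = -7 + 2.0*(-0.6581 - 1.3661)
z^{k+1} = -0.6905
Step 3: u-update.
u^{k+1} = -1.3661 - 0.6581 + 0.6905 = -1.3337
Step 4: Primal residual = |-0.6581 + 0.6905| = 0.0324


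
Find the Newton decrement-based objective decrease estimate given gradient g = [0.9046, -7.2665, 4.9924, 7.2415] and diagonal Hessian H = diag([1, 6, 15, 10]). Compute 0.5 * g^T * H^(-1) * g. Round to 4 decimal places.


Step 1: H is diagonal, so H^(-1) * g = [0.9046, -1.2111, 0.3328, 0.7242].
Step 2: g^T H^(-1) g = sum_i g_i^2 / H_ii
  = (0.9046)^2/1 + (-7.2665)^2/6 + (4.9924)^2/15 + (7.2415)^2/10
  = 0.8183 + 8.8003 + 1.6616 + 5.2439 = 16.5242
Step 3: Objective decrease = 0.5 * g^T H^(-1) g = 8.2621


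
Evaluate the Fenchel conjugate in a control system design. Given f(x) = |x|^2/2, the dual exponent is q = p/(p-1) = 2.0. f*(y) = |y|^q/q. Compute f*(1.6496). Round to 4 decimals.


The conjugate exponent q satisfies 1/p + 1/q = 1.
p = 2, so q = 2/(2 - 1) = 2.0
|y|^q = 1.6496^2.0 = 2.7212
f*(1.6496) = 2.7212 / 2.0 = 1.3606


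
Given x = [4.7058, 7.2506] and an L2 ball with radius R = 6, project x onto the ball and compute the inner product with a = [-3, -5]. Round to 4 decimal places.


Step 1: Compute ||x|| (intermediates to 6 decimals).
||x|| = sqrt(4.7058^2 + 7.2506^2) = 8.643828
Step 2: Project.
Since ||x|| > R, scale = R/||x|| = 6/8.643828 = 0.694137, proj(x) = scale * x
proj(x) = [3.26647, 5.03291]
Step 3: Dot product.
a^T * proj(x) = -3*3.26647 - 5*5.03291 = -34.964


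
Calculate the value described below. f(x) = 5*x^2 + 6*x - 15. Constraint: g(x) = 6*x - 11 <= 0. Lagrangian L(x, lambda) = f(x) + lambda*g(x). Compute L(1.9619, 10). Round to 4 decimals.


Step 1: Evaluate f(x).
f(1.9619) = 5*1.9619^2 + 6*1.9619 - 15 = 16.0167
Step 2: Evaluate g(x).
g(1.9619) = 6*1.9619 - 11 = 0.7714
Step 3: Compute Lagrangian.
L = 16.0167 + 10*0.7714 = 23.7307


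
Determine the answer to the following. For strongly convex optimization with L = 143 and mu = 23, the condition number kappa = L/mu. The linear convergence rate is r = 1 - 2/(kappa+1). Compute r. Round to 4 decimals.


Step 1: Compute the condition number.
kappa = L/mu = 143/23 = 6.2174
Step 2: Compute the convergence rate.
r = 1 - 2/(kappa + 1) = 1 - 2*mu/(L + mu) = (L - mu)/(L + mu) = 120/166 = 0.7229


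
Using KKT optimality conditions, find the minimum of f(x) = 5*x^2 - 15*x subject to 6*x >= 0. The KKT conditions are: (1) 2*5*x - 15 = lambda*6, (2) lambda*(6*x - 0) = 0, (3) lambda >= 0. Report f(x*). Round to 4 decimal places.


Step 1: Try lambda = 0 (constraint inactive).
Stationarity: 2*5*x - 15 = 0
x* = 15/(2*5) = 1.5
Check constraint: 6*1.5 = 9.0 >= 0 -- satisfied.
Step 2: Compute optimal value.
f(x*) = 5*1.5^2 - 15*1.5 = -11.25


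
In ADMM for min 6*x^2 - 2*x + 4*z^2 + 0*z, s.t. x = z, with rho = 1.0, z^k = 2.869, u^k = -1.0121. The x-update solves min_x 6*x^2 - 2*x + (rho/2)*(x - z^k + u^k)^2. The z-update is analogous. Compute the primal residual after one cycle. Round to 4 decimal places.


ADMM iteration with rho = 1.0, z^k = 2.869, u^k = -1.0121
Step 1: x-update.
Minimize 6*x^2 - 2*x + (1.0/2)*(x - 2.869 - 1.0121)^2
FOC: (2*6 + 1.0)*x = 2 + 1.0*(2.869 + 1.0121)
x^{k+1} = 0.4524
Step 2: z-update.
Minimize 4*z^2 + 0*z + (1.0/2)*(0.4524 - z - 1.0121)^2
FOC: (2*4 + 1.0)*z = 0 + 1.0*(0.4524 - 1.0121)
z^{k+1} = -0.0622
Step 3: u-update.
u^{k+1} = -1.0121 + 0.4524 + 0.0622 = -0.4975
Step 4: Primal residual = |0.4524 + 0.0622| = 0.5146


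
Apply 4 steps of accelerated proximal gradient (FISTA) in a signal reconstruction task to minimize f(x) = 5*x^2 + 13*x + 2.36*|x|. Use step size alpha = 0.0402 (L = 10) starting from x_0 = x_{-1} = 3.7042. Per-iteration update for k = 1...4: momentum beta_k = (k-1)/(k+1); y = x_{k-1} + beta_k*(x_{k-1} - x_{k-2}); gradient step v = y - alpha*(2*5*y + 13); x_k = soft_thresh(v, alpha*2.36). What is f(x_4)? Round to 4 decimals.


FISTA on f(x) = 5*x^2 + 13*x + 2.36*|x|
L = 10, alpha = 0.0402
Iteration 1: beta = 0.0, y = 3.7042 + 0.0*(3.7042 - 3.7042) = 3.7042
  grad(y) = 50.042, v = y - alpha*grad = 1.6925
  prox(v) = soft_thresh(1.6925, 0.0949) = 1.5976
Iteration 2: beta = 0.3333, y = 1.5976 + 0.3333*(1.5976 - 3.7042) = 0.8955
  grad(y) = 21.9545, v = y - alpha*grad = 0.0129
  prox(v) = soft_thresh(0.0129, 0.0949) = 0.0
Iteration 3: beta = 0.5, y = 0.0 + 0.5*(0.0 - 1.5976) = -0.7988
  grad(y) = 5.0118, v = y - alpha*grad = -1.0003
  prox(v) = soft_thresh(-1.0003, 0.0949) = -0.9054
Iteration 4: beta = 0.6, y = -0.9054 + 0.6*(-0.9054 - 0.0) = -1.4487
  grad(y) = -1.4868, v = y - alpha*grad = -1.3889
  prox(v) = soft_thresh(-1.3889, 0.0949) = -1.294
f(x_4) = 5*(-1.294)^2 + 13*(-1.294) + 2.36*|-1.294| = -5.3959


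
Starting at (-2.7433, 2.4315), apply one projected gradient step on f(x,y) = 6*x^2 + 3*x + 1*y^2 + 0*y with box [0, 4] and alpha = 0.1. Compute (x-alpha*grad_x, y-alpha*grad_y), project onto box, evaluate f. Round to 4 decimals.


Step 1: Compute gradient at (-2.7433, 2.4315).
grad_x = 2*6*-2.7433 + 3 = -29.9196
grad_y = 2*1*2.4315 + 0 = 4.863
Step 2: Gradient step.
x_raw = -2.7433 - 0.1*-29.9196 = 0.2487
y_raw = 2.4315 - 0.1*4.863 = 1.9452
Step 3: Project onto [0, 4].
x_proj = clip(0.2487) = 0.2487
y_proj = clip(1.9452) = 1.9452
Step 4: Evaluate f.
f(0.2487, 1.9452) = 4.9008


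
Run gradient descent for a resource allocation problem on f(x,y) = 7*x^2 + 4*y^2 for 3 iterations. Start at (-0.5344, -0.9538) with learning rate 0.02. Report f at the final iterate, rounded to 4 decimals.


Gradient descent on f(x,y) = 7*x^2 + 4*y^2.
Starting point: (-0.5344, -0.9538), alpha = 0.02
Step 1: grad_x = 2*7*-0.5344 = -7.4816, grad_y = 2*4*-0.9538 = -7.6304
  x_1 = -0.5344 - 0.02*-7.4816 = -0.3848
  y_1 = -0.9538 - 0.02*-7.6304 = -0.8012
Step 2: grad_x = 2*7*-0.3848 = -5.3868, grad_y = 2*4*-0.8012 = -6.4095
  x_2 = -0.3848 - 0.02*-5.3868 = -0.277
  y_2 = -0.8012 - 0.02*-6.4095 = -0.673
Step 3: grad_x = 2*7*-0.277 = -3.8785, grad_y = 2*4*-0.673 = -5.384
  x_3 = -0.277 - 0.02*-3.8785 = -0.1995
  y_3 = -0.673 - 0.02*-5.384 = -0.5653
f(-0.1995, -0.5653) = 7*(-0.1995)^2 + 4*(-0.5653)^2 = 1.5569


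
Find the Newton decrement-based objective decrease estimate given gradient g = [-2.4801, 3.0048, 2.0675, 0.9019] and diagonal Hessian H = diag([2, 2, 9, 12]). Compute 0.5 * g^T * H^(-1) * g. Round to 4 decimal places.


Step 1: H is diagonal, so H^(-1) * g = [-1.2401, 1.5024, 0.2297, 0.0752].
Step 2: g^T H^(-1) g = sum_i g_i^2 / H_ii
  = (-2.4801)^2/2 + (3.0048)^2/2 + (2.0675)^2/9 + (0.9019)^2/12
  = 3.0754 + 4.5144 + 0.475 + 0.0678 = 8.1326
Step 3: Objective decrease = 0.5 * g^T H^(-1) g = 4.0663


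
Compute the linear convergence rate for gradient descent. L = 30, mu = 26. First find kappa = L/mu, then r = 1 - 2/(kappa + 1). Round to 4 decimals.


Step 1: Compute the condition number.
kappa = L/mu = 30/26 = 1.1538
Step 2: Compute the convergence rate.
r = 1 - 2/(kappa + 1) = 1 - 2*mu/(L + mu) = (L - mu)/(L + mu) = 4/56 = 0.0714


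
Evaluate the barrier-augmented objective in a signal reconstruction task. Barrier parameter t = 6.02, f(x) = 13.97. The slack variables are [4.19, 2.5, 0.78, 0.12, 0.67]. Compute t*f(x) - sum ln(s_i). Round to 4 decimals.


Step 1: Compute log-barrier.
ln values: [1.4327, 0.9163, -0.2485, -2.1203, -0.4005]
phi = -(1.4327 + 0.9163 - 0.2485 - 2.1203 - 0.4005) = 0.4202
Step 2: Compute augmented objective.
t*f(x) = 6.02*13.97 = 84.0994
Total = 84.0994 + 0.4202 = 84.5196


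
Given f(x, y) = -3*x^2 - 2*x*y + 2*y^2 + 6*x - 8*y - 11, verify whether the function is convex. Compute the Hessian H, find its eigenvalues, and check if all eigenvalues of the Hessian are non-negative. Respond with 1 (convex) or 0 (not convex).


The Hessian of f(x,y) = -3*x^2 - 2*x*y + 2*y^2 + 6*x - 8*y - 11 is:
H = [[-6, -2], [-2, 4]]
Trace = -6 + 4 = -2
Determinant = -6*4 - (-2)^2 = -28
Discriminant = (-2)^2 - 4*-28 = 116.0
Eigenvalues: lambda_1 = -6.3852, lambda_2 = 4.3852
The function is not convex.

0


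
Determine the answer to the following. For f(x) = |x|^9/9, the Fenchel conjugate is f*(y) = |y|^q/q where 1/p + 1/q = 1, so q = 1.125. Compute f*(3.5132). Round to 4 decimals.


The conjugate exponent q satisfies 1/p + 1/q = 1.
p = 9, so q = 9/(9 - 1) = 1.125
|y|^q = 3.5132^1.125 = 4.1107
f*(3.5132) = 4.1107 / 1.125 = 3.654


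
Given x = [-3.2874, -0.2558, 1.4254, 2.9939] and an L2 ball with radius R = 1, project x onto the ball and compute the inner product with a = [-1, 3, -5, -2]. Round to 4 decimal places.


Step 1: Compute ||x|| (intermediates to 6 decimals).
||x|| = sqrt((-3.2874)^2 + (-0.2558)^2 + 1.4254^2 + 2.9939^2) = 4.676284
Step 2: Project.
Since ||x|| > R, scale = R/||x|| = 1/4.676284 = 0.213845, proj(x) = scale * x
proj(x) = [-0.702994, -0.054702, 0.304815, 0.640231]
Step 3: Dot product.
a^T * proj(x) = -1*(-0.702994) + 3*(-0.054702) - 5*0.304815 - 2*0.640231 = -2.2656


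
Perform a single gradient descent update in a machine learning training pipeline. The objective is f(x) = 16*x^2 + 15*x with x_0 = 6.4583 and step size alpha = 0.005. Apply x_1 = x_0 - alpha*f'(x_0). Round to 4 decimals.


We compute the gradient at x_0 and apply the update.
f'(x) = 32*x + 15
f'(6.4583) = 32*6.4583 + 15 = 221.6656
x_1 = 6.4583 - 0.005*221.6656 = 5.35


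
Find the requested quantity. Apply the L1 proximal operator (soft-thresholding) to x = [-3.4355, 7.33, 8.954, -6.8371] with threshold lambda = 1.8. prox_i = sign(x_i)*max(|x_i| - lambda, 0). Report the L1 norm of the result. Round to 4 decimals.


Soft-thresholding with lambda = 1.8:
prox(-3.4355) = sign(-3.4355)*max(|-3.4355| - 1.8, 0) = -1.6355
prox(7.33) = sign(7.33)*max(|7.33| - 1.8, 0) = 5.53
prox(8.954) = sign(8.954)*max(|8.954| - 1.8, 0) = 7.154
prox(-6.8371) = sign(-6.8371)*max(|-6.8371| - 1.8, 0) = -5.0371
prox(x) = [-1.6355, 5.53, 7.154, -5.0371]
||prox(x)||_1 = 1.6355 + 5.53 + 7.154 + 5.0371 = 19.3566


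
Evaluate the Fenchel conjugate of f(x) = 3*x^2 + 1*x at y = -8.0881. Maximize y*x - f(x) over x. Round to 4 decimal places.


f*(y) = sup_x {y*x - a*x^2 - b*x} = sup_x {(y-b)*x - a*x^2}
FOC: (y - b) - 2a*x = 0 => x* = (y - b)/(2a)
x* = (-8.0881 - 1)/(2*3) = -1.5147
f*(-8.0881) = (y-b)^2/(4a) = (-8.0881 - 1)^2/(4*3)
= 82.5936/12 = 6.8828


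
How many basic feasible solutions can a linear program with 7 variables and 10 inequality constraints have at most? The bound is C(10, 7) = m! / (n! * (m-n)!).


Each vertex corresponds to some choice of n active constraints out of m, so the number of vertices is at most C(m, n) = m! / (n!(m-n)!).
m = 10, n = 7
Numerator: 10 * 9 * 8 * 7 * 6 * 5 * 4
Denominator: 7! = 5040
C(10, 7) = 120


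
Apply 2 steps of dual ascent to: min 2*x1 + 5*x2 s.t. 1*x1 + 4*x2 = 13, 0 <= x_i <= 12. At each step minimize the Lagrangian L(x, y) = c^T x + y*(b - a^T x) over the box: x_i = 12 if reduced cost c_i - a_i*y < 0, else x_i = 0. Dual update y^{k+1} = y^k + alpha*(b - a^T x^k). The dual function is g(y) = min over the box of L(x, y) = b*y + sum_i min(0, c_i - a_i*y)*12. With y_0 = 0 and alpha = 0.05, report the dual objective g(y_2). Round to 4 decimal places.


Dual ascent for LP: min 2*x1 + 5*x2, 1*x1 + 4*x2 = 13, 0 <= x_i <= 12
Step 1: y^k = 0.0, reduced costs: (2.0, 5.0)
  x^k = (0.0, 0.0), subgradient = b - a^T x = 13.0
  y^{k+1} = 0.0 + 0.05*13.0 = 0.65
Step 2: y^k = 0.65, reduced costs: (1.35, 2.4)
  x^k = (0.0, 0.0), subgradient = b - a^T x = 13.0
  y^{k+1} = 0.65 + 0.05*13.0 = 1.3
Dual objective at y_2 = 1.3: reduced costs (0.7, -0.2), box minimizer x = (0.0, 12.0)
g(y_2) = b*y + (c1 - a1*y)*x1 + (c2 - a2*y)*x2 = 13*1.3 + 0.7*0.0 + (-0.2)*12.0 = 16.9 + 0.0 - 2.4 = 14.5


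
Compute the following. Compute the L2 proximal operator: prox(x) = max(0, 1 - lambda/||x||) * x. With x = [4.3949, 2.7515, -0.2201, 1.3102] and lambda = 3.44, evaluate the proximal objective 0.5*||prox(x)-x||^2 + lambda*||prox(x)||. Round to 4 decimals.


Step 1: Compute ||x||.
||x|| = 5.3527
Step 2: Compute scaling factor.
scale = max(0, 1 - 3.44/5.3527) = 0.3573
Step 3: prox(x) = [1.5704, 0.9832, -0.0786, 0.4682]
||prox(x)|| = 1.9127
Step 4: Proximal objective.
0.5*||prox-x||^2 = 5.9168
lambda*||prox|| = 6.5797
Total = 12.4963


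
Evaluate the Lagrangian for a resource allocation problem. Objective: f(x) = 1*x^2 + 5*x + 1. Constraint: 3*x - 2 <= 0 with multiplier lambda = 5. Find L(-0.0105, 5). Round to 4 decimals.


Step 1: Evaluate f(x).
f(-0.0105) = 1*(-0.0105)^2 + 5*(-0.0105) + 1 = 0.9476
Step 2: Evaluate g(x).
g(-0.0105) = 3*-0.0105 - 2 = -2.0315
Step 3: Compute Lagrangian.
L = 0.9476 + 5*-2.0315 = -9.2099


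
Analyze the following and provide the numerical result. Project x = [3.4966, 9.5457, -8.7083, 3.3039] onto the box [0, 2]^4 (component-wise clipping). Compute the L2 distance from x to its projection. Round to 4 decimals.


Project each component onto [0, 2].
clip(3.4966) = 2.0, clip(9.5457) = 2.0, clip(-8.7083) = 0.0, clip(3.3039) = 2.0
Projection = [2.0, 2.0, 0.0, 2.0]
Squared diffs: [2.2398, 56.9376, 75.8345, 1.7002]
Distance = sqrt(136.7121) = 11.6924


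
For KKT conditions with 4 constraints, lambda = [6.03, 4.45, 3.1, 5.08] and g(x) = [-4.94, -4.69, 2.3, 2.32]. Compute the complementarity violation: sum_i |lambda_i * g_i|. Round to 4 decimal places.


KKT complementary slackness check:
lambda_1 * g_1 = 6.03 * -4.94 = -29.7882
lambda_2 * g_2 = 4.45 * -4.69 = -20.8705
lambda_3 * g_3 = 3.1 * 2.3 = 7.13
lambda_4 * g_4 = 5.08 * 2.32 = 11.7856
Total violation = 29.7882 + 20.8705 + 7.13 + 11.7856 = 69.5743


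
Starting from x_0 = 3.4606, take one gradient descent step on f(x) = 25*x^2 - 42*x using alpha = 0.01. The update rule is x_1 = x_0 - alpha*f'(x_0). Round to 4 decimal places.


We compute the gradient at x_0 and apply the update.
f'(x) = 50*x - 42
f'(3.4606) = 50*3.4606 - 42 = 131.03
x_1 = 3.4606 - 0.01*131.03 = 2.1503


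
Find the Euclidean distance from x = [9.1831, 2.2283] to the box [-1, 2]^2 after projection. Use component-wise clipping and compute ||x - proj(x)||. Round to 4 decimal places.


Project each component onto [-1, 2].
clip(9.1831) = 2.0, clip(2.2283) = 2.0
Projection = [2.0, 2.0]
Squared diffs: [51.5969, 0.0521]
Distance = sqrt(51.649) = 7.1867


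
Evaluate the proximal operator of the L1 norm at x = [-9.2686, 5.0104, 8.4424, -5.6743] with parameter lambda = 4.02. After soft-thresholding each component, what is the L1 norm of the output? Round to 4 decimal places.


Soft-thresholding with lambda = 4.02:
prox(-9.2686) = sign(-9.2686)*max(|-9.2686| - 4.02, 0) = -5.2486
prox(5.0104) = sign(5.0104)*max(|5.0104| - 4.02, 0) = 0.9904
prox(8.4424) = sign(8.4424)*max(|8.4424| - 4.02, 0) = 4.4224
prox(-5.6743) = sign(-5.6743)*max(|-5.6743| - 4.02, 0) = -1.6543
prox(x) = [-5.2486, 0.9904, 4.4224, -1.6543]
||prox(x)||_1 = 5.2486 + 0.9904 + 4.4224 + 1.6543 = 12.3157


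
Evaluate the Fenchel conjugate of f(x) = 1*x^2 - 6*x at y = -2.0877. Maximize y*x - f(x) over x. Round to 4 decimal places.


f*(y) = sup_x {y*x - a*x^2 - b*x} = sup_x {(y-b)*x - a*x^2}
FOC: (y - b) - 2a*x = 0 => x* = (y - b)/(2a)
x* = (-2.0877 + 6)/(2*1) = 1.9562
f*(-2.0877) = (y-b)^2/(4a) = (-2.0877 + 6)^2/(4*1)
= 15.3061/4 = 3.8265


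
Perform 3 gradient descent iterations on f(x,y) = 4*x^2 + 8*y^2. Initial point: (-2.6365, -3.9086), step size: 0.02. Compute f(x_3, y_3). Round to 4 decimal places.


Gradient descent on f(x,y) = 4*x^2 + 8*y^2.
Starting point: (-2.6365, -3.9086), alpha = 0.02
Step 1: grad_x = 2*4*-2.6365 = -21.092, grad_y = 2*8*-3.9086 = -62.5376
  x_1 = -2.6365 - 0.02*-21.092 = -2.2147
  y_1 = -3.9086 - 0.02*-62.5376 = -2.6578
Step 2: grad_x = 2*4*-2.2147 = -17.7173, grad_y = 2*8*-2.6578 = -42.5256
  x_2 = -2.2147 - 0.02*-17.7173 = -1.8603
  y_2 = -2.6578 - 0.02*-42.5256 = -1.8073
Step 3: grad_x = 2*4*-1.8603 = -14.8825, grad_y = 2*8*-1.8073 = -28.9174
  x_3 = -1.8603 - 0.02*-14.8825 = -1.5627
  y_3 = -1.8073 - 0.02*-28.9174 = -1.229
f(-1.5627, -1.229) = 4*(-1.5627)^2 + 8*(-1.229)^2 = 21.851


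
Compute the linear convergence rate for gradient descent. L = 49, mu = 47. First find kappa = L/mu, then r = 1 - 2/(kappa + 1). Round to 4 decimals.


Step 1: Compute the condition number.
kappa = L/mu = 49/47 = 1.0426
Step 2: Compute the convergence rate.
r = 1 - 2/(kappa + 1) = 1 - 2*mu/(L + mu) = (L - mu)/(L + mu) = 2/96 = 0.0208


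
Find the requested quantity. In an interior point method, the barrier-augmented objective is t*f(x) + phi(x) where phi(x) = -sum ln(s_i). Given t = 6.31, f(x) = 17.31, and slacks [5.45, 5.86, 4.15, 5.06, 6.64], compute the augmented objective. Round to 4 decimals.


Step 1: Compute log-barrier.
ln values: [1.6956, 1.7681, 1.4231, 1.6214, 1.8931]
phi = -(1.6956 + 1.7681 + 1.4231 + 1.6214 + 1.8931) = -8.4014
Step 2: Compute augmented objective.
t*f(x) = 6.31*17.31 = 109.2261
Total = 109.2261 - 8.4014 = 100.8247


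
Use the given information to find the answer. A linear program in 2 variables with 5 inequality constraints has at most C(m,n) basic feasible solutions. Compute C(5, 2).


Each vertex corresponds to some choice of n active constraints out of m, so the number of vertices is at most C(m, n) = m! / (n!(m-n)!).
m = 5, n = 2
Numerator: 5 * 4
Denominator: 2! = 2
C(5, 2) = 10


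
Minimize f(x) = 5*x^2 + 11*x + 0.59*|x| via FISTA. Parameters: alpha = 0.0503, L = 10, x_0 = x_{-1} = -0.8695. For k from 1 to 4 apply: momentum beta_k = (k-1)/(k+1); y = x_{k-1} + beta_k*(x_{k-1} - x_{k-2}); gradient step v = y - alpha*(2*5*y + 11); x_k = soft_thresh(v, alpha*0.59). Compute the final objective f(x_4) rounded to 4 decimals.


FISTA on f(x) = 5*x^2 + 11*x + 0.59*|x|
L = 10, alpha = 0.0503
Iteration 1: beta = 0.0, y = -0.8695 + 0.0*(-0.8695 + 0.8695) = -0.8695
  grad(y) = 2.305, v = y - alpha*grad = -0.9854
  prox(v) = soft_thresh(-0.9854, 0.0297) = -0.9558
Iteration 2: beta = 0.3333, y = -0.9558 + 0.3333*(-0.9558 + 0.8695) = -0.9845
  grad(y) = 1.1548, v = y - alpha*grad = -1.0426
  prox(v) = soft_thresh(-1.0426, 0.0297) = -1.0129
Iteration 3: beta = 0.5, y = -1.0129 + 0.5*(-1.0129 + 0.9558) = -1.0415
  grad(y) = 0.5849, v = y - alpha*grad = -1.0709
  prox(v) = soft_thresh(-1.0709, 0.0297) = -1.0413
Iteration 4: beta = 0.6, y = -1.0413 + 0.6*(-1.0413 + 1.0129) = -1.0582
  grad(y) = 0.4175, v = y - alpha*grad = -1.0792
  prox(v) = soft_thresh(-1.0792, 0.0297) = -1.0496
f(x_4) = 5*(-1.0496)^2 + 11*(-1.0496) + 0.59*|-1.0496| = -5.418


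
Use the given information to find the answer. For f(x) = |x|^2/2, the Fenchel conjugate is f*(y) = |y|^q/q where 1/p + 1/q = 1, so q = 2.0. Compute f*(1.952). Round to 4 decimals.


The conjugate exponent q satisfies 1/p + 1/q = 1.
p = 2, so q = 2/(2 - 1) = 2.0
|y|^q = 1.952^2.0 = 3.8103
f*(1.952) = 3.8103 / 2.0 = 1.9052


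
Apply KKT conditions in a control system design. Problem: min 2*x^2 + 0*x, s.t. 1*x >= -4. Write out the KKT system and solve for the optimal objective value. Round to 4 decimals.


Step 1: Try lambda = 0 (constraint inactive).
Stationarity: 2*2*x + 0 = 0
x* = 0/(2*2) = 0.0
Check constraint: 1*0.0 = 0.0 >= -4 -- satisfied.
Step 2: Compute optimal value.
f(x*) = 2*0.0^2 + 0*0.0 = 0.0


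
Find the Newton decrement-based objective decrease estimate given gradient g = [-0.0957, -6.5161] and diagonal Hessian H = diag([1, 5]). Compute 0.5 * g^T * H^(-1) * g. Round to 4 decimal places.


Step 1: H is diagonal, so H^(-1) * g = [-0.0957, -1.3032].
Step 2: g^T H^(-1) g = sum_i g_i^2 / H_ii
  = (-0.0957)^2/1 + (-6.5161)^2/5
  = 0.0092 + 8.4919 = 8.5011
Step 3: Objective decrease = 0.5 * g^T H^(-1) g = 4.2505


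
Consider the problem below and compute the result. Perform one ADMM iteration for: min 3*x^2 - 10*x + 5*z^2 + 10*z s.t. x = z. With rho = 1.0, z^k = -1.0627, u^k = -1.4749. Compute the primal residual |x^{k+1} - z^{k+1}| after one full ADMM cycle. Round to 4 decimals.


ADMM iteration with rho = 1.0, z^k = -1.0627, u^k = -1.4749
Step 1: x-update.
Minimize 3*x^2 - 10*x + (1.0/2)*(x + 1.0627 - 1.4749)^2
FOC: (2*3 + 1.0)*x = 10 + 1.0*(-1.0627 + 1.4749)
x^{k+1} = 1.4875
Step 2: z-update.
Minimize 5*z^2 + 10*z + (1.0/2)*(1.4875 - z - 1.4749)^2
FOC: (2*5 + 1.0)*z = -10 + 1.0*(1.4875 - 1.4749)
z^{k+1} = -0.9079
Step 3: u-update.
u^{k+1} = -1.4749 + 1.4875 + 0.9079 = 0.9205
Step 4: Primal residual = |1.4875 + 0.9079| = 2.3954


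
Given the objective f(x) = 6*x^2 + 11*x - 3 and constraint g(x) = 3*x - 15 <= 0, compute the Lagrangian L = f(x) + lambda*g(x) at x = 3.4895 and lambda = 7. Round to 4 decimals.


Step 1: Evaluate f(x).
f(3.4895) = 6*3.4895^2 + 11*3.4895 - 3 = 108.4442
Step 2: Evaluate g(x).
g(3.4895) = 3*3.4895 - 15 = -4.5315
Step 3: Compute Lagrangian.
L = 108.4442 + 7*-4.5315 = 76.7237


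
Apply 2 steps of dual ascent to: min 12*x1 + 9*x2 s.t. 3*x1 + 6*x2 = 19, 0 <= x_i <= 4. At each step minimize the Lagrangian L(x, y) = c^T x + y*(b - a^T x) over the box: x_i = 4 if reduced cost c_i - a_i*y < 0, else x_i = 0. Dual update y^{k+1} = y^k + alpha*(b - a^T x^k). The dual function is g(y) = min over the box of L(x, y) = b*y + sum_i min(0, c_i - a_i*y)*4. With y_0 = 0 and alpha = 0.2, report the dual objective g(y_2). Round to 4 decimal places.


Dual ascent for LP: min 12*x1 + 9*x2, 3*x1 + 6*x2 = 19, 0 <= x_i <= 4
Step 1: y^k = 0.0, reduced costs: (12.0, 9.0)
  x^k = (0.0, 0.0), subgradient = b - a^T x = 19.0
  y^{k+1} = 0.0 + 0.2*19.0 = 3.8
Step 2: y^k = 3.8, reduced costs: (0.6, -13.8)
  x^k = (0.0, 4.0), subgradient = b - a^T x = -5.0
  y^{k+1} = 3.8 + 0.2*-5.0 = 2.8
Dual objective at y_2 = 2.8: reduced costs (3.6, -7.8), box minimizer x = (0.0, 4.0)
g(y_2) = b*y + (c1 - a1*y)*x1 + (c2 - a2*y)*x2 = 19*2.8 + 3.6*0.0 + (-7.8)*4.0 = 53.2 + 0.0 - 31.2 = 22.0


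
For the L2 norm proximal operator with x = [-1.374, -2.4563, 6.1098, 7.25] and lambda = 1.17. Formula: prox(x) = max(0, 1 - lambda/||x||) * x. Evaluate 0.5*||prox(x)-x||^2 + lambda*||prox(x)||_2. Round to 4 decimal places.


Step 1: Compute ||x||.
||x|| = 9.8901
Step 2: Compute scaling factor.
scale = max(0, 1 - 1.17/9.8901) = 0.8817
Step 3: prox(x) = [-1.2115, -2.1657, 5.387, 6.3923]
||prox(x)|| = 8.7201
Step 4: Proximal objective.
0.5*||prox-x||^2 = 0.6845
lambda*||prox|| = 10.2025
Total = 10.8869


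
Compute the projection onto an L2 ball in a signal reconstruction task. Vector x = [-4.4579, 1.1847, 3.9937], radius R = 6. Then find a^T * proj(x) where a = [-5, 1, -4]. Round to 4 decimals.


Step 1: Compute ||x|| (intermediates to 6 decimals).
||x|| = sqrt((-4.4579)^2 + 1.1847^2 + 3.9937^2) = 6.101313
Step 2: Project.
Since ||x|| > R, scale = R/||x|| = 6/6.101313 = 0.983395, proj(x) = scale * x
proj(x) = [-4.383877, 1.165028, 3.927385]
Step 3: Dot product.
a^T * proj(x) = -5*(-4.383877) + 1*1.165028 - 4*3.927385 = 7.3749


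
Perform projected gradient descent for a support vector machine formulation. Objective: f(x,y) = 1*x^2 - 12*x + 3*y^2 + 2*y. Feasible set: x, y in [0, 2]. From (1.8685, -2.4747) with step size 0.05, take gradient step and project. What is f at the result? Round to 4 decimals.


Step 1: Compute gradient at (1.8685, -2.4747).
grad_x = 2*1*1.8685 - 12 = -8.263
grad_y = 2*3*-2.4747 + 2 = -12.8482
Step 2: Gradient step.
x_raw = 1.8685 - 0.05*-8.263 = 2.2817
y_raw = -2.4747 - 0.05*-12.8482 = -1.8323
Step 3: Project onto [0, 2].
x_proj = clip(2.2817) = 2.0
y_proj = clip(-1.8323) = 0.0
Step 4: Evaluate f.
f(2.0, 0.0) = -20.0


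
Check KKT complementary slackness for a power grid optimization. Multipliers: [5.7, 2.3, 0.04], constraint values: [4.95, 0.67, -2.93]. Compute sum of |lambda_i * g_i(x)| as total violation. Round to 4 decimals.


KKT complementary slackness check:
lambda_1 * g_1 = 5.7 * 4.95 = 28.215
lambda_2 * g_2 = 2.3 * 0.67 = 1.541
lambda_3 * g_3 = 0.04 * -2.93 = -0.1172
Total violation = 28.215 + 1.541 + 0.1172 = 29.8732


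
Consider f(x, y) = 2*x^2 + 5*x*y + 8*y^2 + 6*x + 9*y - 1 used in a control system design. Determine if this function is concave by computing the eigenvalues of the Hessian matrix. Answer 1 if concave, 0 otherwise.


The Hessian of f(x,y) = 2*x^2 + 5*x*y + 8*y^2 + 6*x + 9*y - 1 is:
H = [[4, 5], [5, 16]]
Trace = 4 + 16 = 20
Determinant = 4*16 - (5)^2 = 39
Discriminant = (20)^2 - 4*39 = 244.0
Eigenvalues: lambda_1 = 2.1898, lambda_2 = 17.8102
The function is not concave.

0


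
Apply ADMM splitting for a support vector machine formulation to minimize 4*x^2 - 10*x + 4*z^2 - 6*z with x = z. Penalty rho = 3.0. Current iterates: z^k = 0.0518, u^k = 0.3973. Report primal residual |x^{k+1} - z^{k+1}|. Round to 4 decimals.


ADMM iteration with rho = 3.0, z^k = 0.0518, u^k = 0.3973
Step 1: x-update.
Minimize 4*x^2 - 10*x + (3.0/2)*(x - 0.0518 + 0.3973)^2
FOC: (2*4 + 3.0)*x = 10 + 3.0*(0.0518 - 0.3973)
x^{k+1} = 0.8149
Step 2: z-update.
Minimize 4*z^2 - 6*z + (3.0/2)*(0.8149 - z + 0.3973)^2
FOC: (2*4 + 3.0)*z = 6 + 3.0*(0.8149 + 0.3973)
z^{k+1} = 0.876
Step 3: u-update.
u^{k+1} = 0.3973 + 0.8149 - 0.876 = 0.3361
Step 4: Primal residual = |0.8149 - 0.876| = 0.0612


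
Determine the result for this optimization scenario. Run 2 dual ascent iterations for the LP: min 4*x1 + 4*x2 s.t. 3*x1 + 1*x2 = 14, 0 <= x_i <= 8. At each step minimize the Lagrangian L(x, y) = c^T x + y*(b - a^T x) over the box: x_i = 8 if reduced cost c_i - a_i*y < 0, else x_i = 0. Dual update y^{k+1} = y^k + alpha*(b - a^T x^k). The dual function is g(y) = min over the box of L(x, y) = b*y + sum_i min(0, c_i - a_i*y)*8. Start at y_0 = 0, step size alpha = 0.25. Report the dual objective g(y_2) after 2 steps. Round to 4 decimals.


Dual ascent for LP: min 4*x1 + 4*x2, 3*x1 + 1*x2 = 14, 0 <= x_i <= 8
Step 1: y^k = 0.0, reduced costs: (4.0, 4.0)
  x^k = (0.0, 0.0), subgradient = b - a^T x = 14.0
  y^{k+1} = 0.0 + 0.25*14.0 = 3.5
Step 2: y^k = 3.5, reduced costs: (-6.5, 0.5)
  x^k = (8.0, 0.0), subgradient = b - a^T x = -10.0
  y^{k+1} = 3.5 + 0.25*-10.0 = 1.0
Dual objective at y_2 = 1.0: reduced costs (1.0, 3.0), box minimizer x = (0.0, 0.0)
g(y_2) = b*y + (c1 - a1*y)*x1 + (c2 - a2*y)*x2 = 14*1.0 + 1.0*0.0 + 3.0*0.0 = 14.0 + 0.0 + 0.0 = 14.0


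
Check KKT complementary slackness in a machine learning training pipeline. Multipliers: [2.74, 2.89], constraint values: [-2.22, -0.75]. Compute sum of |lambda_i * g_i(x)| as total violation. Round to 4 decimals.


KKT complementary slackness check:
lambda_1 * g_1 = 2.74 * -2.22 = -6.0828
lambda_2 * g_2 = 2.89 * -0.75 = -2.1675
Total violation = 6.0828 + 2.1675 = 8.2503


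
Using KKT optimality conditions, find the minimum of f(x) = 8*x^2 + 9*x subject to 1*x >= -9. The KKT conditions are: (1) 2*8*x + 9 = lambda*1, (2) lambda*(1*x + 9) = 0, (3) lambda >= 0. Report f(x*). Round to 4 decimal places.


Step 1: Try lambda = 0 (constraint inactive).
Stationarity: 2*8*x + 9 = 0
x* = -9/(2*8) = -0.5625
Check constraint: 1*-0.5625 = -0.5625 >= -9 -- satisfied.
Step 2: Compute optimal value.
f(x*) = 8*(-0.5625)^2 + 9*(-0.5625) = -2.5313


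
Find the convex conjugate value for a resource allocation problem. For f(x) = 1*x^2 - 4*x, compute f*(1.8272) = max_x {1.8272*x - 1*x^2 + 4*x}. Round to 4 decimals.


f*(y) = sup_x {y*x - a*x^2 - b*x} = sup_x {(y-b)*x - a*x^2}
FOC: (y - b) - 2a*x = 0 => x* = (y - b)/(2a)
x* = (1.8272 + 4)/(2*1) = 2.9136
f*(1.8272) = (y-b)^2/(4a) = (1.8272 + 4)^2/(4*1)
= 33.9563/4 = 8.4891


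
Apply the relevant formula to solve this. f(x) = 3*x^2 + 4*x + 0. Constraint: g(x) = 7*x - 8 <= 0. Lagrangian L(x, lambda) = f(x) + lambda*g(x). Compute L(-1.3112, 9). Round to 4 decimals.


Step 1: Evaluate f(x).
f(-1.3112) = 3*(-1.3112)^2 + 4*(-1.3112) + 0 = -0.0871
Step 2: Evaluate g(x).
g(-1.3112) = 7*-1.3112 - 8 = -17.1784
Step 3: Compute Lagrangian.
L = -0.0871 + 9*-17.1784 = -154.6927


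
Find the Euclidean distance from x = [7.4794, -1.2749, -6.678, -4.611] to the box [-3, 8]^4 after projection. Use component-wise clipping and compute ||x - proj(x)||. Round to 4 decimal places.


Project each component onto [-3, 8].
clip(7.4794) = 7.4794, clip(-1.2749) = -1.2749, clip(-6.678) = -3.0, clip(-4.611) = -3.0
Projection = [7.4794, -1.2749, -3.0, -3.0]
Squared diffs: [0.0, 0.0, 13.5277, 2.5953]
Distance = sqrt(16.123) = 4.0153


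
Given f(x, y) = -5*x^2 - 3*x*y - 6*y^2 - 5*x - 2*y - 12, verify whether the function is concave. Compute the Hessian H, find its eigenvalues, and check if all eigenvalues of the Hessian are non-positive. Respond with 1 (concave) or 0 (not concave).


The Hessian of f(x,y) = -5*x^2 - 3*x*y - 6*y^2 - 5*x - 2*y - 12 is:
H = [[-10, -3], [-3, -12]]
Trace = -10 - 12 = -22
Determinant = -10*-12 - (-3)^2 = 111
Discriminant = (-22)^2 - 4*111 = 40.0
Eigenvalues: lambda_1 = -14.1623, lambda_2 = -7.8377
The function is concave.

1
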